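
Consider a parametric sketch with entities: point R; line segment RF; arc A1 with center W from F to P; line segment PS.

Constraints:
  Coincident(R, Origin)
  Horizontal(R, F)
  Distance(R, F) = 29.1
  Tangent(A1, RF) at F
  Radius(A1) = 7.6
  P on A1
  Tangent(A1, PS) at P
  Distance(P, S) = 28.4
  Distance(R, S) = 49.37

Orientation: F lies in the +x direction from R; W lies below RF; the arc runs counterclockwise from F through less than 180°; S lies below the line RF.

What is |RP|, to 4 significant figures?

24.46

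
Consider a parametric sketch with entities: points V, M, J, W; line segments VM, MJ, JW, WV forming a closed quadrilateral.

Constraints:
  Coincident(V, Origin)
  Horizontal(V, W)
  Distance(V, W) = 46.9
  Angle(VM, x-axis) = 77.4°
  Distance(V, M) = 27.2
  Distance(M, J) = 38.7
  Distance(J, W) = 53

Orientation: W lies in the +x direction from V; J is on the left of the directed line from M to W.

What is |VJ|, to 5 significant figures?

62.633

Checks: |MJ| = 38.70 ✓; |JW| = 53.00 ✓.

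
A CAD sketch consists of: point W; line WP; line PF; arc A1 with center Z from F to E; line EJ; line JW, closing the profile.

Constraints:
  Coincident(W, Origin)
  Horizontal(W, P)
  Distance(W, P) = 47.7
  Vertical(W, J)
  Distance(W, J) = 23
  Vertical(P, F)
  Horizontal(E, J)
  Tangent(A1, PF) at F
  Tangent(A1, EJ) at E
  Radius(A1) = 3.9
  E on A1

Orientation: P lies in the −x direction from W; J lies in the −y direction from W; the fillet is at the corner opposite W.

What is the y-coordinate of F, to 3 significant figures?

-19.1

W is at the origin; W and P share the same y with |WP| = 47.7 and P on the −x side, so P = (-47.7, 0.00). W and J share the same x with |WJ| = 23.0 and J on the −y side, so J = (0.00, -23.0). The virtual corner opposite W is at (-47.7, -23.0). Tangency of A1 to PF means the radius ZF is perpendicular to PF and tangency of A1 to EJ means the radius ZE is perpendicular to EJ, with radius 3.9, so the center Z sits 3.9 in from both sides at Z = (-43.8, -19.1). That places the tangent points at F = (-47.7, -19.1) on PF and E = (-43.8, -23.0) on EJ. So F.y = -19.1.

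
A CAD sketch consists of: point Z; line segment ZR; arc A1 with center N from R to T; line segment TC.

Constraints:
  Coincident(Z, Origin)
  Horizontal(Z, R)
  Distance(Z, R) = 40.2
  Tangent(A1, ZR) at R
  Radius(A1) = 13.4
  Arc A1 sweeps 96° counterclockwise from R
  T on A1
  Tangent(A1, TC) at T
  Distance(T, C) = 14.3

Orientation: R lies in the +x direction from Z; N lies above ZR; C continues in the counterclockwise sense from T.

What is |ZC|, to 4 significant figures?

59.58

Z is at the origin; ZR is horizontal with |ZR| = 40.2 and R on the +x side, so R = (40.20, 0.000). Since A1 is tangent to ZR there, NR ⟂ ZR, so N = R + (0, 13.4) = (40.20, 13.40). On A1, R sits at bearing -90° from N; a 96° counterclockwise sweep puts T at bearing 6°, so T = N + 13.4·(cos 6°, sin 6°) = (53.53, 14.80). Tangency of A1 to TC means the radius NT is perpendicular to TC, so TC runs along (−sin 6°, cos 6°); with |TC| = 14.3, C = (52.03, 29.02). Then |ZC| = |C − Z| = 59.58.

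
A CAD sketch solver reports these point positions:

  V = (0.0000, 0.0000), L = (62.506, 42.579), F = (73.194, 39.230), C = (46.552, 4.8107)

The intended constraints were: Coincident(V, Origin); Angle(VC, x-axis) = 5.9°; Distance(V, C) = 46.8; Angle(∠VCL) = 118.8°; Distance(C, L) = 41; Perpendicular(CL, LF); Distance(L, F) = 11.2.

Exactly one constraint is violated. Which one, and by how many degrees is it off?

Perpendicular(CL, LF) — off by 5.50°.

V = (0.00, 0.00) ✓; VC at 5.900° ✓; |VC| = 46.80 ✓; ∠VCL = 118.8° ✓; |CL| = 41.00 ✓; ∠(CL, LF) = 84.50° ✗; |LF| = 11.20 ✓.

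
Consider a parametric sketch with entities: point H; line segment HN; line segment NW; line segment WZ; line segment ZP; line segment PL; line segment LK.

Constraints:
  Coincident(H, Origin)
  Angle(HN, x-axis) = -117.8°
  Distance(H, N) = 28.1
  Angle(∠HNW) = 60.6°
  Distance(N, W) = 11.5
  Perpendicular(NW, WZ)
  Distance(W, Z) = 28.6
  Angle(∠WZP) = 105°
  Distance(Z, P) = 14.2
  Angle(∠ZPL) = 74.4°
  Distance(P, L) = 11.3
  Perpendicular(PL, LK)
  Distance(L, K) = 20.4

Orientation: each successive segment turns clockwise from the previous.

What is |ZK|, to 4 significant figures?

10.06

H is at the origin; HN runs at -117.8° with length 28.1, so N = (-13.11, -24.86). ∠HNW = 60.6° gives NW at 122.8° from the x-axis; with |NW| = 11.5, W = (-19.34, -15.19). NW is perpendicular to WZ, so WZ runs at 32.80°; with |WZ| = 28.6, Z = (4.705, 0.3026). ∠WZP = 105.0° gives ZP at -42.20° from the x-axis; with |ZP| = 14.2, P = (15.22, -9.236). ∠ZPL = 74.4° gives PL at -147.8° from the x-axis; with |PL| = 11.3, L = (5.663, -15.26). PL is perpendicular to LK, so LK runs at 122.2°; with |LK| = 20.4, K = (-5.208, 2.005). Then |ZK| = |K − Z| = 10.06.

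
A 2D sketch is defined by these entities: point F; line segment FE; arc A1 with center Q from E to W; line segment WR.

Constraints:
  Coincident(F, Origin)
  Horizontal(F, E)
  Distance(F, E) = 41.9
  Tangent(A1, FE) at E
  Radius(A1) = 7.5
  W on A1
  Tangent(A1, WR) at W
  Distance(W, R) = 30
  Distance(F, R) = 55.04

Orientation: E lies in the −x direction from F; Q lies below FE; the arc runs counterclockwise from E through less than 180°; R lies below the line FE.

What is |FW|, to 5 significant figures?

49.998

F is at the origin; F and E share the same y with |FE| = 41.9 and E on the −x side, so E = (-41.900, 0.0000). Since A1 is tangent to FE there, QE ⟂ FE, so Q = E + (0, -7.5) = (-41.900, -7.5000). Since QW ⟂ WR (tangency), |QR| = √(7.5² + 30.0²) = 30.923 regardless of where W sits on A1. So R lies on both circle(F, 55.04) and circle(Q, 30.923); the below-FE intersection is R = (-39.500, -38.330). W is the foot of the tangent from R: W = (-49.013, -9.8783).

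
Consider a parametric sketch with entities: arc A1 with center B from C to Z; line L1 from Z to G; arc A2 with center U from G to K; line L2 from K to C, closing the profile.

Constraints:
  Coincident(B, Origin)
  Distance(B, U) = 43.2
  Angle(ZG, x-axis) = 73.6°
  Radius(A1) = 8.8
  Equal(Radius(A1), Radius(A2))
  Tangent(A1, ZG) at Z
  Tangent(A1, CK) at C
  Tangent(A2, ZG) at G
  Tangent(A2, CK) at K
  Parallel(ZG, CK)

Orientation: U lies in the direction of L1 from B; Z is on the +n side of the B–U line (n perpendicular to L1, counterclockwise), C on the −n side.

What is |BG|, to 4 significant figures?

44.09

Tangency of A1 to both parallel lines with radius 8.8 puts Z and C at B ± 8.8·n: Z = (-8.442, 2.485), C = (8.442, -2.485). Equal radii place G and K the same way about U: G = U + 8.8·n = (3.755, 43.93), K = U − 8.8·n = (20.64, 38.96). Then |BG| = |G − B| = 44.09.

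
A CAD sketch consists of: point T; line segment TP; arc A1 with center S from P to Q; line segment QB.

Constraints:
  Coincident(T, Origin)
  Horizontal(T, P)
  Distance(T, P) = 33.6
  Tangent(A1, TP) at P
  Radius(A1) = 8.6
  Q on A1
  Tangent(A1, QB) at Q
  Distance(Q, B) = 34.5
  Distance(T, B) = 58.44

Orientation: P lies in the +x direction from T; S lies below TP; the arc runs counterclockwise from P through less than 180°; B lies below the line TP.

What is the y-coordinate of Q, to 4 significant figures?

-11.86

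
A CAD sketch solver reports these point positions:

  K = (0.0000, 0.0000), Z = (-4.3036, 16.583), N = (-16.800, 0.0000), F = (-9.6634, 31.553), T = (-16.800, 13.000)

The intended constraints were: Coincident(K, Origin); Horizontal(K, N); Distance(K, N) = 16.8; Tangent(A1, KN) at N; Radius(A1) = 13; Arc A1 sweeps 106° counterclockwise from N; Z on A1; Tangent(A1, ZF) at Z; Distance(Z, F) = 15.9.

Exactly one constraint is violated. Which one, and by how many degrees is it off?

Tangent(A1, ZF) at Z — off by 3.70°.

K = (0.00, 0.00) ✓; K.y = 0.00, N.y = 0.00 ✓; |KN| = 16.80 ✓; ∠(TN, NK) = 90.00° ✓; |TN| = 13.00 ✓; bearing(T→Z) − bearing(T→N) = 106.0° ✓; |TZ| = 13.00 ✓; ∠(TZ, ZF) = 86.30° ✗; |ZF| = 15.90 ✓.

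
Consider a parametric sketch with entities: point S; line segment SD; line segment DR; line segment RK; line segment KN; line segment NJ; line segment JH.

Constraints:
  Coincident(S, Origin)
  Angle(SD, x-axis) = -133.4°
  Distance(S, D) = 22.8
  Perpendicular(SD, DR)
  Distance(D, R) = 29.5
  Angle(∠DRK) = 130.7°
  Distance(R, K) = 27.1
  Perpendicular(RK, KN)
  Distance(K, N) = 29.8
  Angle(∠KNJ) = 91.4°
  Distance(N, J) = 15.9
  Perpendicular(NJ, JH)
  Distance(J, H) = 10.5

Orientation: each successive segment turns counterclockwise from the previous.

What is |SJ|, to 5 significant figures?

14.923

S is at the origin; SD runs at -133.4° with length 22.8, so D = (-15.666, -16.566). SD is perpendicular to DR, so DR runs at -43.400°; with |DR| = 29.5, R = (5.7684, -36.835). ∠DRK = 130.7° gives RK at 5.9000° from the x-axis; with |RK| = 27.1, K = (32.725, -34.049). RK is perpendicular to KN, so KN runs at 95.900°; with |KN| = 29.8, N = (29.662, -4.4072). ∠KNJ = 91.4° gives NJ at -175.50° from the x-axis; with |NJ| = 15.9, J = (13.811, -5.6547). Then |SJ| = |J − S| = 14.923.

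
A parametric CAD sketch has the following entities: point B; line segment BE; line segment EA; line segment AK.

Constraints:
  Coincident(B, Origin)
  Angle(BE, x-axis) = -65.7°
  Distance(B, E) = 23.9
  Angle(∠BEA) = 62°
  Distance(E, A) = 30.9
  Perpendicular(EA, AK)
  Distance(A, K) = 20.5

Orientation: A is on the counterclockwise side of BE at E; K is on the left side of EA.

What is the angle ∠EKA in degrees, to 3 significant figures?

56.4°

B is at the origin; BE runs at -65.7° with length 23.9, so E = 23.9·(cos -65.7°, sin -65.7°) = (9.84, -21.8). ∠BEA = 62.0°, so EA runs at -65.7° + (180° − 62.0°) = 52.3° from the x-axis; with |EA| = 30.9, A = E + 30.9·(cos 52.3°, sin 52.3°) = (28.7, 2.67). EA is perpendicular to AK; with |AK| = 20.5 on the left of EA, K = A + 20.5·(-0.791, 0.612) = (12.5, 15.2). Then cos ∠EKA = KE·KA / (|KE||KA|), giving 56.4°.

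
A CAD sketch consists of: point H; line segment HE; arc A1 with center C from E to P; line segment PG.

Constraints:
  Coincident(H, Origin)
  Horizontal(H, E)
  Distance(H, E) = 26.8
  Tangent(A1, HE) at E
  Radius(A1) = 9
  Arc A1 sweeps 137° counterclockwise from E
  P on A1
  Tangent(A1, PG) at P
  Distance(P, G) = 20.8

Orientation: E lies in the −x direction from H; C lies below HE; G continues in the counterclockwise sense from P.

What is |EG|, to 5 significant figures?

31.120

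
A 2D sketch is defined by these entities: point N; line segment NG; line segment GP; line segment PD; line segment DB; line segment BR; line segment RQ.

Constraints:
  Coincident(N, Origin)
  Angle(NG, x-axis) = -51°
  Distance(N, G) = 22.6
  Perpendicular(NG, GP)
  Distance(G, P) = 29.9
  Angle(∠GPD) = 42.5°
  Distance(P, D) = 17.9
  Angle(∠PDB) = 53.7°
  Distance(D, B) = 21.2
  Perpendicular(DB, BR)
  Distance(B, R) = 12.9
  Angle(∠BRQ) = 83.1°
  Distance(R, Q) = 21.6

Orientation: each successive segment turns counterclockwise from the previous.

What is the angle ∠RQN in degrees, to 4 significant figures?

113.6°

N is at the origin; NG runs at -51.0° with length 22.6, so G = (14.22, -17.56). NG is perpendicular to GP, so GP runs at 39.00°; with |GP| = 29.9, P = (37.46, 1.253). ∠GPD = 42.5° gives PD at 176.5° from the x-axis; with |PD| = 17.9, D = (19.59, 2.346). ∠PDB = 53.7° gives DB at -57.20° from the x-axis; with |DB| = 21.2, B = (31.08, -15.47). DB is perpendicular to BR, so BR runs at 32.80°; with |BR| = 12.9, R = (41.92, -8.486). ∠BRQ = 83.1° gives RQ at 129.7° from the x-axis; with |RQ| = 21.6, Q = (28.12, 8.133). Then cos ∠RQN = QR·QN / (|QR||QN|), giving 113.6°.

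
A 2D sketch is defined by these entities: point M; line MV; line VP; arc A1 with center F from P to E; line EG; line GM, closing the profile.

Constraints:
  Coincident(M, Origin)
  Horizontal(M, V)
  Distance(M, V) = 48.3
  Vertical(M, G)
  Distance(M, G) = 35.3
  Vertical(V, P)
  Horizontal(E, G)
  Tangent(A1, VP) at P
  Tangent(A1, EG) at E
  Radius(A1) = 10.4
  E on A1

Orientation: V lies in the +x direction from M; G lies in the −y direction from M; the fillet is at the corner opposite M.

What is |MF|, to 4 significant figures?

45.35

M is at the origin; MV is horizontal with |MV| = 48.3 and V on the +x side, so V = (48.30, 0.000). M and G share the same x with |MG| = 35.3 and G on the −y side, so G = (0.000, -35.30). The virtual corner opposite M is at (48.30, -35.30). Since A1 is tangent to VP there, FP ⟂ VP and A1 meets EG tangentially, so FE is at right angles to EG, with radius 10.4, so the center F sits 10.4 in from both sides at F = (37.90, -24.90). Then |MF| = |F − M| = 45.35.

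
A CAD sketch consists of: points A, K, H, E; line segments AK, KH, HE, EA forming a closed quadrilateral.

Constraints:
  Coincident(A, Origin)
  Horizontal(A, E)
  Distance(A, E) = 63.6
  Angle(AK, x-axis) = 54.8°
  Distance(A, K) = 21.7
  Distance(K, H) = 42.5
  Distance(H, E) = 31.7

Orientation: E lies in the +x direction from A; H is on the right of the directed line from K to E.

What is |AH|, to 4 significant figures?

40.65

Checks: A.y = 0.00, E.y = 0.00 ✓; |KH| = 42.50 ✓; |HE| = 31.70 ✓.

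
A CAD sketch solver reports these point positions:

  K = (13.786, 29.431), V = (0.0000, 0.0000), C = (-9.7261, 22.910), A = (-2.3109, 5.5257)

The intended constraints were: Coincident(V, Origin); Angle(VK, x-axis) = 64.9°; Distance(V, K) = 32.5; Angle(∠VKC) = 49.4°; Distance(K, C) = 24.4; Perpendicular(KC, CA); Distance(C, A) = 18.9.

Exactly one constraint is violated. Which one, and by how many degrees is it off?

Perpendicular(KC, CA) — off by 7.60°.

V = (0.00, 0.00) ✓; VK at 64.90° ✓; |VK| = 32.50 ✓; ∠VKC = 49.40° ✓; |KC| = 24.40 ✓; ∠(KC, CA) = 97.60° ✗; |CA| = 18.90 ✓.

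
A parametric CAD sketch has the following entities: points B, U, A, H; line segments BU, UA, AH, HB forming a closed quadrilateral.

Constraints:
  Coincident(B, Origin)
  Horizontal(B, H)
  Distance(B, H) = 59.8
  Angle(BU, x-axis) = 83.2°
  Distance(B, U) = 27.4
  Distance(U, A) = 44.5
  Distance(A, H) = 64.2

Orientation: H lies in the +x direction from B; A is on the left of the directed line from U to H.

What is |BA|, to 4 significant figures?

68.28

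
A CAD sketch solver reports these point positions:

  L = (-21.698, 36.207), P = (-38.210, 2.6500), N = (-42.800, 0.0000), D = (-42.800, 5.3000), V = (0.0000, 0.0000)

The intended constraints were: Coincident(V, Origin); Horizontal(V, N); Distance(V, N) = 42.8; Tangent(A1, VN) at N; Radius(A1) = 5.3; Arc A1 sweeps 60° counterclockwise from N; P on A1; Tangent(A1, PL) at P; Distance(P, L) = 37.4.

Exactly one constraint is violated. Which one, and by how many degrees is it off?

Tangent(A1, PL) at P — off by 3.80°.

V = (0.00, 0.00) ✓; V.y = 0.00, N.y = 0.00 ✓; |VN| = 42.80 ✓; ∠(DN, NV) = 90.00° ✓; |DN| = 5.300 ✓; bearing(D→P) − bearing(D→N) = 60.00° ✓; |DP| = 5.300 ✓; ∠(DP, PL) = 86.20° ✗; |PL| = 37.40 ✓.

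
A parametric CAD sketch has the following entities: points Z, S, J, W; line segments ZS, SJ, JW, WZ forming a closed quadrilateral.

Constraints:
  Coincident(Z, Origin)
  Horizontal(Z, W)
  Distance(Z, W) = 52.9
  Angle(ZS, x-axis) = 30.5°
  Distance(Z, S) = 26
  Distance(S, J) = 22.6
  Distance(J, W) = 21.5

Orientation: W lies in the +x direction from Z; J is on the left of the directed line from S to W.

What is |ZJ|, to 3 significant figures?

48.2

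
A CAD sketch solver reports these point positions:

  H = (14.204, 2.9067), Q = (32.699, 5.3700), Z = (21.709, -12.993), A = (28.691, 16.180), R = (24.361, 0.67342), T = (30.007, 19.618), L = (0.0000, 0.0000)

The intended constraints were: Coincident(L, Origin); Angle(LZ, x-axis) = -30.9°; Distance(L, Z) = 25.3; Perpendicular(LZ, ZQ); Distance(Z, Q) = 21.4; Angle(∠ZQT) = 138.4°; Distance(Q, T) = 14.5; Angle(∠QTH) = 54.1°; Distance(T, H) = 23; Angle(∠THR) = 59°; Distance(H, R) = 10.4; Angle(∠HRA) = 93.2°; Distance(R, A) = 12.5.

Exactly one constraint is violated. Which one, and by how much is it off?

Distance(R, A) = 12.5 — off by 3.60.

L = (0.00, 0.00) ✓; LZ at -30.90° ✓; |LZ| = 25.30 ✓; ∠(LZ, ZQ) = 90.00° ✓; |ZQ| = 21.40 ✓; ∠ZQT = 138.4° ✓; |QT| = 14.50 ✓; ∠QTH = 54.10° ✓; |TH| = 23.00 ✓; ∠THR = 59.00° ✓; |HR| = 10.40 ✓; ∠HRA = 93.20° ✓; |RA| = 16.10 ✗.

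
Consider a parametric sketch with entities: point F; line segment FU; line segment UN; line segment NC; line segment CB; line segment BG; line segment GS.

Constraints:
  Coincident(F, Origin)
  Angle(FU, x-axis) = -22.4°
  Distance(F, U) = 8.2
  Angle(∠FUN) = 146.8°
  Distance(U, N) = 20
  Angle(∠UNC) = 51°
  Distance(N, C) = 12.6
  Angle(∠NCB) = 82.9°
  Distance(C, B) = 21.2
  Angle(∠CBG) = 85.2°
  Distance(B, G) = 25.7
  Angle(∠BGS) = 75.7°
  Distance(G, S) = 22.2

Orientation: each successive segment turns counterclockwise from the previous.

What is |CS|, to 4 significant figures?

18.45

∠CBG = 85.2° gives BG at -28.30° from the x-axis; with |BG| = 25.7, G = (28.65, -21.19). ∠BGS = 75.7° gives GS at 76.00° from the x-axis; with |GS| = 22.2, S = (34.02, 0.3525). Then |CS| = |S − C| = 18.45.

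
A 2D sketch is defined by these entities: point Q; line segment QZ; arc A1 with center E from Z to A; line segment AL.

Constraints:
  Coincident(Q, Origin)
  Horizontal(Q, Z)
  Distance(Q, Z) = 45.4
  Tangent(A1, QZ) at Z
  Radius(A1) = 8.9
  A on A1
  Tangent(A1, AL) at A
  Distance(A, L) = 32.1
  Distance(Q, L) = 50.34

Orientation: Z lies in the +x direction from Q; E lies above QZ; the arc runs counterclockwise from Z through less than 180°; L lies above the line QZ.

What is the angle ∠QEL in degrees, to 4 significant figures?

76.57°

Q is at the origin; Q and Z share the same y with |QZ| = 45.4 and Z on the +x side, so Z = (45.40, 0.000). Tangency of A1 to QZ means the radius EZ is perpendicular to QZ, so E = Z + (0, 8.9) = (45.40, 8.900). Since EA ⟂ AL (tangency), |EL| = √(8.9² + 32.1²) = 33.31 regardless of where A sits on A1. So L lies on both circle(Q, 50.34) and circle(E, 33.31); the above-QZ intersection is L = (31.57, 39.21). A is the foot of the tangent from L: A = (52.22, 14.62).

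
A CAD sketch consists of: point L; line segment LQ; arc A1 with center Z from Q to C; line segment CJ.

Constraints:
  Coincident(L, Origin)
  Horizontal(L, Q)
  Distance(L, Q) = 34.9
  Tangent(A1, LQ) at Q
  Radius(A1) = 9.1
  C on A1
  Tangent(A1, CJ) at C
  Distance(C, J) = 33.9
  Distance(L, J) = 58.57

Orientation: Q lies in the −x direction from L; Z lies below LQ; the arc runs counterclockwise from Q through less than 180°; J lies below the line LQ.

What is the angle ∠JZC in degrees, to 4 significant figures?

74.97°

L is at the origin; L and Q share the same y with |LQ| = 34.9 and Q on the −x side, so Q = (-34.90, 0.000). Since A1 is tangent to LQ there, ZQ ⟂ LQ, so Z = Q + (0, -9.1) = (-34.90, -9.100). Since ZC ⟂ CJ (tangency), |ZJ| = √(9.1² + 33.9²) = 35.10 regardless of where C sits on A1. So J lies on both circle(L, 58.57) and circle(Z, 35.10); the below-LQ intersection is J = (-38.66, -44.00). C is the foot of the tangent from J: C = (-43.89, -10.50).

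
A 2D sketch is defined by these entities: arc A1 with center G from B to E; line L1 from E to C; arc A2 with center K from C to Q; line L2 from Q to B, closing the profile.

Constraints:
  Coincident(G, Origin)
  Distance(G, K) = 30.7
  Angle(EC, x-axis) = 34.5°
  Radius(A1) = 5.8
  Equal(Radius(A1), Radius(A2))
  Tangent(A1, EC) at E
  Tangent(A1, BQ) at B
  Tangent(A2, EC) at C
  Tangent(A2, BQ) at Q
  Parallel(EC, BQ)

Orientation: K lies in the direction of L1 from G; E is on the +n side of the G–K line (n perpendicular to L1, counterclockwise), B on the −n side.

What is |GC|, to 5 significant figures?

31.243

Tangency of A1 to both parallel lines with radius 5.8 puts E and B at G ± 5.8·n: E = (-3.2852, 4.7799), B = (3.2852, -4.7799). Equal radii place C and Q the same way about K: C = K + 5.8·n = (22.016, 22.169), Q = K − 5.8·n = (28.586, 12.609). Then |GC| = |C − G| = 31.243.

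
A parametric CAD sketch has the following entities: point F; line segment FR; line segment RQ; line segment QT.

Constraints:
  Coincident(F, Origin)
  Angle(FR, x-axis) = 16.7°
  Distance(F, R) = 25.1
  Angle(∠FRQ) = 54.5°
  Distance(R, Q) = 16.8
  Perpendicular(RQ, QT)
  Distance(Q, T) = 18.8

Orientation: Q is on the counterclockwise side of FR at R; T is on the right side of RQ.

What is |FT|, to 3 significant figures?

39.3

F is at the origin; FR runs at 16.7° with length 25.1, so R = 25.1·(cos 16.7°, sin 16.7°) = (24.0, 7.21). ∠FRQ = 54.5°, so RQ runs at 16.7° + (180° − 54.5°) = 142° from the x-axis; with |RQ| = 16.8, Q = R + 16.8·(cos 142°, sin 142°) = (10.8, 17.5). The perpendicularity gives QT at right angles to RQ; with |QT| = 18.8 on the right of RQ, T = Q + 18.8·(0.613, 0.790) = (22.3, 32.4). Then |FT| = |T − F| = 39.3.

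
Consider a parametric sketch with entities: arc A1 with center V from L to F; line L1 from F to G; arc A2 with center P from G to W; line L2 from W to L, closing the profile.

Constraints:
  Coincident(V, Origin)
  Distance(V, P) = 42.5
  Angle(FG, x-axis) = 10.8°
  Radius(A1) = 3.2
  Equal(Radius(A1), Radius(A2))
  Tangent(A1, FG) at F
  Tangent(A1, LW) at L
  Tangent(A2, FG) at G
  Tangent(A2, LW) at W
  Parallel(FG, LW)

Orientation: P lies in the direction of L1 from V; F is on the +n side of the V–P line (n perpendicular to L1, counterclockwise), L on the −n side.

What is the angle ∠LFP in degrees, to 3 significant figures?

85.7°

The slot axis is L1's direction at 10.8°, so u = (cos 10.8°, sin 10.8°) = (0.982, 0.187) and n = (−sin 10.8°, cos 10.8°) = (-0.187, 0.982). V is at the origin and P lies 42.5 along u from V, so P = 42.5·u = (41.7, 7.96). Tangency of A1 to both parallel lines with radius 3.2 puts F and L at V ± 3.2·n: F = (-0.600, 3.14), L = (0.600, -3.14). Then cos ∠LFP = FL·FP / (|FL||FP|), giving 85.7°.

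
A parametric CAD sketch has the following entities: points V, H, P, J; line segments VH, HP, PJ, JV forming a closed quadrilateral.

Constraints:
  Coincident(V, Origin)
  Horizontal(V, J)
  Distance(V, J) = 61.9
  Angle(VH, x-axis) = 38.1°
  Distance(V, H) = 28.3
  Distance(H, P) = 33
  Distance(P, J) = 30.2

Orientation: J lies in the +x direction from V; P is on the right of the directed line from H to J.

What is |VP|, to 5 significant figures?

37.088

Checks: |HP| = 33.00 ✓; |PJ| = 30.20 ✓.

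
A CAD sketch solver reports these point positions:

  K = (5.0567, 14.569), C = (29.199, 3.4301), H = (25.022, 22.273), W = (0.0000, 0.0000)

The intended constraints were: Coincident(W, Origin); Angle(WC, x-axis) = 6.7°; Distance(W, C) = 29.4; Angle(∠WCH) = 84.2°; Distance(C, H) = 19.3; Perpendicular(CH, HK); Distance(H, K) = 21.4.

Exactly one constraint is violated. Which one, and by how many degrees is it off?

Perpendicular(CH, HK) — off by 8.60°.

W = (0.00, 0.00) ✓; WC at 6.700° ✓; |WC| = 29.40 ✓; ∠WCH = 84.20° ✓; |CH| = 19.30 ✓; ∠(CH, HK) = 98.60° ✗; |HK| = 21.40 ✓.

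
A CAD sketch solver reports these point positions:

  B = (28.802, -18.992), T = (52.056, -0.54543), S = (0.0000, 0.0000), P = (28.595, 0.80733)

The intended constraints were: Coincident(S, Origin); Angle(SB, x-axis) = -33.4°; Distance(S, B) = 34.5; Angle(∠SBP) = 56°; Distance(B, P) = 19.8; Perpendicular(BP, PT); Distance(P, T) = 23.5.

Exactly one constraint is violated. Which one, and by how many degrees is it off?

Perpendicular(BP, PT) — off by 3.90°.

S = (0.00, 0.00) ✓; SB at -33.40° ✓; |SB| = 34.50 ✓; ∠SBP = 56.00° ✓; |BP| = 19.80 ✓; ∠(BP, PT) = 93.90° ✗; |PT| = 23.50 ✓.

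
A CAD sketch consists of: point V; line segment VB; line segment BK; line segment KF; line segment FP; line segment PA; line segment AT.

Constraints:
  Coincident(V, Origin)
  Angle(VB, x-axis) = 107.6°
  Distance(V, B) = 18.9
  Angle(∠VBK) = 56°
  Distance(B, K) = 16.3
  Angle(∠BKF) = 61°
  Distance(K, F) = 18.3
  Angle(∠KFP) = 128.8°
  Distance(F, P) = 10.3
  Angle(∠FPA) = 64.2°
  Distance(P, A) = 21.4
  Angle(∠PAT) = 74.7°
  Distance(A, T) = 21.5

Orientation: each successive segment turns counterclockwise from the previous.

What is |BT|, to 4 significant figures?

23.11

∠FPA = 64.2° gives PA at 157.6° from the x-axis; with |PA| = 21.4, A = (-9.892, 17.27). ∠PAT = 74.7° gives AT at -97.10° from the x-axis; with |AT| = 21.5, T = (-12.55, -4.063). Then |BT| = |T − B| = 23.11.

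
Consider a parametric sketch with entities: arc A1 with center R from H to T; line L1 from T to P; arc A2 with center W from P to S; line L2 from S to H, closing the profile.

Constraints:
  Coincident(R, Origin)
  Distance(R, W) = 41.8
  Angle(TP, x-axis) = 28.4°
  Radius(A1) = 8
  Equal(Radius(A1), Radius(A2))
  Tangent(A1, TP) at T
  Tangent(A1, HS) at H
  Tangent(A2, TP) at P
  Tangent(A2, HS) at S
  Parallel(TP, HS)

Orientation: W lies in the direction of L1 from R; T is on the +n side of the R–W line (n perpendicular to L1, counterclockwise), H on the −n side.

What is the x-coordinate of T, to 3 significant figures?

-3.80

R is at the origin and W lies 41.8 along u from R, so W = 41.8·u = (36.8, 19.9). Tangency of A1 to both parallel lines with radius 8.0 puts T and H at R ± 8.0·n: T = (-3.80, 7.04), H = (3.80, -7.04). So T.x = -3.80.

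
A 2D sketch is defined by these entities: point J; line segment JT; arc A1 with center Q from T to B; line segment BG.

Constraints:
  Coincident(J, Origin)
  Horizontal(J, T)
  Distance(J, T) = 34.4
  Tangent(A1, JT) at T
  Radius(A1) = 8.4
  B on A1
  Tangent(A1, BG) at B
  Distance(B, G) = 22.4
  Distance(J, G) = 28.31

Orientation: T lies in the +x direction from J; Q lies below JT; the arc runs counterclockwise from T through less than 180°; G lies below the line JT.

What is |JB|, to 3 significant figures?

27.5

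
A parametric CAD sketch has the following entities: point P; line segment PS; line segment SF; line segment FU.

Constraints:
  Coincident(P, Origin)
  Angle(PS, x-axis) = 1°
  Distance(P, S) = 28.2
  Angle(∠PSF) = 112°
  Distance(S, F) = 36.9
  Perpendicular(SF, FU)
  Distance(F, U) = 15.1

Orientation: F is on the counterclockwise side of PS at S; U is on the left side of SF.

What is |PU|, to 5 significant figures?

48.732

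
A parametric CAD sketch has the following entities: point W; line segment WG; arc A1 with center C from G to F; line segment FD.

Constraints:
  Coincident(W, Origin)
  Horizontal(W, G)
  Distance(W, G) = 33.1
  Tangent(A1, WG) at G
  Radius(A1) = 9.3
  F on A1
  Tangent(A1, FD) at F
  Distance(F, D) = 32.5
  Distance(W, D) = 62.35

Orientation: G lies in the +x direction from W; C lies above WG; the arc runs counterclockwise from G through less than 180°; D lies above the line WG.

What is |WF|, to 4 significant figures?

42.92

W is at the origin; W and G share the same y with |WG| = 33.1 and G on the +x side, so G = (33.10, 0.000). The tangent condition forces CG to be normal to WG, so C = G + (0, 9.3) = (33.10, 9.300). Since CF ⟂ FD (tangency), |CD| = √(9.3² + 32.5²) = 33.80 regardless of where F sits on A1. So D lies on both circle(W, 62.35) and circle(C, 33.80); the above-WG intersection is D = (48.21, 39.54). F is the foot of the tangent from D: F = (42.24, 7.592).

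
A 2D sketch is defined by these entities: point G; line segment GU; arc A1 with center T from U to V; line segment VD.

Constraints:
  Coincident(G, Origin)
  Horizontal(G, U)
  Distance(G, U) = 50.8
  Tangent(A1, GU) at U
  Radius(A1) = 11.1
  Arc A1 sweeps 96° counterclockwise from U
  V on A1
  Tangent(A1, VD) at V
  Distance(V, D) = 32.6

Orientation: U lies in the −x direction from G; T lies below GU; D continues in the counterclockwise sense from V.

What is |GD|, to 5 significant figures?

73.557

On A1, U sits at bearing 90° from T; a 96° counterclockwise sweep puts V at bearing 186°, so V = T + 11.1·(cos 186°, sin 186°) = (-61.839, -12.260). Since A1 is tangent to VD there, TV ⟂ VD, so VD runs along (−sin 186°, cos 186°); with |VD| = 32.6, D = (-58.432, -44.682). Then |GD| = |D − G| = 73.557.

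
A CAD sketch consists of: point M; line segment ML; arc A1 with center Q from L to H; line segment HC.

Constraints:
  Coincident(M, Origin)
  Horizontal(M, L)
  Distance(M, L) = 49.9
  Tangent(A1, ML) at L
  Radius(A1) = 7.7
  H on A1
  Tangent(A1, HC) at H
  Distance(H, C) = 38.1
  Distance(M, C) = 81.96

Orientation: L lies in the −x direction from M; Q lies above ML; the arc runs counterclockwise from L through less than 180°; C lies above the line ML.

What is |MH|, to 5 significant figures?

46.389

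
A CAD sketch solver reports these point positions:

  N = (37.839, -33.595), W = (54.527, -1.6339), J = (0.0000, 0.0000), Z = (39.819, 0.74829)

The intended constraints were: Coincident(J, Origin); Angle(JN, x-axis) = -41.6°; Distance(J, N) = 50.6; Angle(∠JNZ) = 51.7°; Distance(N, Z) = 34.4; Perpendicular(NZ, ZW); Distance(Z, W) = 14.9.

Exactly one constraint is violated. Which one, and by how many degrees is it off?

Perpendicular(NZ, ZW) — off by 5.90°.

J = (0.00, 0.00) ✓; JN at -41.60° ✓; |JN| = 50.60 ✓; ∠JNZ = 51.70° ✓; |NZ| = 34.40 ✓; ∠(NZ, ZW) = 95.90° ✗; |ZW| = 14.90 ✓.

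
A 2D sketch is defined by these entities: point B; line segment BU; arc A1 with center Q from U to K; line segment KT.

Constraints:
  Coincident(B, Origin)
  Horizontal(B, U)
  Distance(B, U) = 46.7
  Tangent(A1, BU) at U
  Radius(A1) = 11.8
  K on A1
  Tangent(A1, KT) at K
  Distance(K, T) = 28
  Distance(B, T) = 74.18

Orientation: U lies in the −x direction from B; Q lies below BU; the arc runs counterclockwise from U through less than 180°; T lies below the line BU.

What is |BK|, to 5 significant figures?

58.874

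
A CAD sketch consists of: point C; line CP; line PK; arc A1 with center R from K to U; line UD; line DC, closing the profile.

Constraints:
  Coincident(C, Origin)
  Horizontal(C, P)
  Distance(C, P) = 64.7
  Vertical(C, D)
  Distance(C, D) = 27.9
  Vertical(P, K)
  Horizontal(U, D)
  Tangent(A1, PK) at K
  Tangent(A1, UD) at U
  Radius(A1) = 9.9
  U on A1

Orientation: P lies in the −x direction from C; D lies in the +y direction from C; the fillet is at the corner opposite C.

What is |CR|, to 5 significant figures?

57.680

C is at the origin; C and P share the same y with |CP| = 64.7 and P on the −x side, so P = (-64.700, 0.0000). CD is vertical with |CD| = 27.9 and D on the +y side, so D = (0.0000, 27.900). The virtual corner opposite C is at (-64.700, 27.900). Tangency of A1 to PK means the radius RK is perpendicular to PK and the tangent condition forces RU to be normal to UD, with radius 9.9, so the center R sits 9.9 in from both sides at R = (-54.800, 18.000). Then |CR| = |R − C| = 57.680.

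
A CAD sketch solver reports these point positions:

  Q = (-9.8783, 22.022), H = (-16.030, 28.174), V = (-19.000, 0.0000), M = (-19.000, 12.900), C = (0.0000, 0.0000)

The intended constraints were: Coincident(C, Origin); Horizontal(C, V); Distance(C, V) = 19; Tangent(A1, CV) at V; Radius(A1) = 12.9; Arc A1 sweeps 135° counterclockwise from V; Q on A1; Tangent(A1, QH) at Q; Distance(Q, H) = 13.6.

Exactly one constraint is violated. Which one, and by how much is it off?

Distance(Q, H) = 13.6 — off by 4.90.

C = (0.00, 0.00) ✓; C.y = 0.00, V.y = 0.00 ✓; |CV| = 19.00 ✓; ∠(MV, VC) = 90.00° ✓; |MV| = 12.90 ✓; bearing(M→Q) − bearing(M→V) = 135.0° ✓; |MQ| = 12.90 ✓; ∠(MQ, QH) = 90.00° ✓; |QH| = 8.700 ✗.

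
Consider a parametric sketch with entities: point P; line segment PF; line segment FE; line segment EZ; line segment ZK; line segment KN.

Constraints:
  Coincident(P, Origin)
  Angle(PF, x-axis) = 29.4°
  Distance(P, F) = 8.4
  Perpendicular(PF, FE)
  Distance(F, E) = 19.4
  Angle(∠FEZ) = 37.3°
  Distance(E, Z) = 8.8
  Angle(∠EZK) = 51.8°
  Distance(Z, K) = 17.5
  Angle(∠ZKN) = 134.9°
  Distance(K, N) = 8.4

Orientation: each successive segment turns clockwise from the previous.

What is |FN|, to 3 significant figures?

26.0

P is at the origin; PF runs at 29.4° with length 8.4, so F = (7.32, 4.12). The perpendicularity gives FE at right angles to PF, so FE runs at -60.6°; with |FE| = 19.4, E = (16.8, -12.8). ∠FEZ = 37.3° gives EZ at 157° from the x-axis; with |EZ| = 8.8, Z = (8.76, -9.30). ∠EZK = 51.8° gives ZK at 28.5° from the x-axis; with |ZK| = 17.5, K = (24.1, -0.947). ∠ZKN = 134.9° gives KN at -16.6° from the x-axis; with |KN| = 8.4, N = (32.2, -3.35). Then |FN| = |N − F| = 26.0.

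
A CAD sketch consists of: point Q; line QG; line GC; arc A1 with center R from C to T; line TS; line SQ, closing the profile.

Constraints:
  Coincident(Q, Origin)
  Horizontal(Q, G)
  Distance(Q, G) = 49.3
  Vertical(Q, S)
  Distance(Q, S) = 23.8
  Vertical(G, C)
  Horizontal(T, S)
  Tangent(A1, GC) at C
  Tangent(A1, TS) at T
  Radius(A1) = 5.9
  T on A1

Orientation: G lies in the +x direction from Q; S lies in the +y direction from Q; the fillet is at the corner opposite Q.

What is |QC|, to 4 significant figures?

52.45

The virtual corner opposite Q is at (49.30, 23.80). A1 meets GC tangentially, so RC is at right angles to GC and tangency of A1 to TS means the radius RT is perpendicular to TS, with radius 5.9, so the center R sits 5.9 in from both sides at R = (43.40, 17.90). That places the tangent points at C = (49.30, 17.90) on GC and T = (43.40, 23.80) on TS. Then |QC| = |C − Q| = 52.45.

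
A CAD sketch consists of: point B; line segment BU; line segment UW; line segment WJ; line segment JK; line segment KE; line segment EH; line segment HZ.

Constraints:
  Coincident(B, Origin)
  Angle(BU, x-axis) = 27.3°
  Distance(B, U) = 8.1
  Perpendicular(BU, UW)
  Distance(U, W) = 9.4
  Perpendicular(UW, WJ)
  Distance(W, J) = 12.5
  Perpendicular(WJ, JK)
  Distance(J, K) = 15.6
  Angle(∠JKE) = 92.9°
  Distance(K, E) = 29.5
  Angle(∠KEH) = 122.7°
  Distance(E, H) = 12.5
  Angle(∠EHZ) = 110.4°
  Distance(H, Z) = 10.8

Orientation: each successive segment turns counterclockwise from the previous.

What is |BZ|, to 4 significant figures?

28.67

∠KEH = 122.7° gives EH at 81.70° from the x-axis; with |EH| = 12.5, H = (27.60, 17.03). ∠EHZ = 110.4° gives HZ at 151.3° from the x-axis; with |HZ| = 10.8, Z = (18.13, 22.21). Then |BZ| = |Z − B| = 28.67.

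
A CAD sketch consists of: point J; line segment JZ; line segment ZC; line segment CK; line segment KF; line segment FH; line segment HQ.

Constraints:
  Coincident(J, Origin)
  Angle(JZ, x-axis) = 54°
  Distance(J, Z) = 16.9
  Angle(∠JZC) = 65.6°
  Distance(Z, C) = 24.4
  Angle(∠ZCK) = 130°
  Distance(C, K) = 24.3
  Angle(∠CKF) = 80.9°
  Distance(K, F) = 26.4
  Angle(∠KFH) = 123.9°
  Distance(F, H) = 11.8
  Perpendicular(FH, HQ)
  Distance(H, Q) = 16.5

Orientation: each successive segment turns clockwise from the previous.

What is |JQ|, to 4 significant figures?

7.443

∠KFH = 123.9° gives FH at 94.40° from the x-axis; with |FH| = 11.8, H = (-10.37, -5.554). The perpendicularity gives HQ at right angles to FH, so HQ runs at 4.400°; with |HQ| = 16.5, Q = (6.084, -4.288). Then |JQ| = |Q − J| = 7.443.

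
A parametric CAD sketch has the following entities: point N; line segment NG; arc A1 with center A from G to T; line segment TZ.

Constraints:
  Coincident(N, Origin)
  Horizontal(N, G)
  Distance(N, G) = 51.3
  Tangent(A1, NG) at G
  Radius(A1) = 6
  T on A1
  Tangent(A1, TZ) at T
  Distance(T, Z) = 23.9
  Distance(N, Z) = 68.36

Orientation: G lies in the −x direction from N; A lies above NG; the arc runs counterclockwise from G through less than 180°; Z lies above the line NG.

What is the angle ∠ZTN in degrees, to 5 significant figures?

142.71°

Checks: ∠(AG, GN) = 90.00° ✓; |AT| = 6.000 ✓; ∠(AT, TZ) = 90.00° ✓; |TZ| = 23.90 ✓; |NZ| = 68.36 ✓.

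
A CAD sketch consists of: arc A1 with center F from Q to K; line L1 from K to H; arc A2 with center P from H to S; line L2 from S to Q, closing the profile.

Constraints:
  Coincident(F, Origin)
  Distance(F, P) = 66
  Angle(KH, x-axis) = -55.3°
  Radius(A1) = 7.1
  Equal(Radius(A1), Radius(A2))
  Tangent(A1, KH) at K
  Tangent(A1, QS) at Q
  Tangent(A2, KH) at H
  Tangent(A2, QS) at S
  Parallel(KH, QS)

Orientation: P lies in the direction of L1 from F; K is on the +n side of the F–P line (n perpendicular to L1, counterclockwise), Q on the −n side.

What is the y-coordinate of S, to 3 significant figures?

-58.3

The slot axis is L1's direction at -55.3°, so u = (cos -55.3°, sin -55.3°) = (0.569, -0.822) and n = (−sin -55.3°, cos -55.3°) = (0.822, 0.569). F is at the origin and P lies 66.0 along u from F, so P = 66.0·u = (37.6, -54.3). Tangency of A1 to both parallel lines with radius 7.1 puts K and Q at F ± 7.1·n: K = (5.84, 4.04), Q = (-5.84, -4.04). Equal radii place H and S the same way about P: H = P + 7.1·n = (43.4, -50.2), S = P − 7.1·n = (31.7, -58.3). So S.y = -58.3.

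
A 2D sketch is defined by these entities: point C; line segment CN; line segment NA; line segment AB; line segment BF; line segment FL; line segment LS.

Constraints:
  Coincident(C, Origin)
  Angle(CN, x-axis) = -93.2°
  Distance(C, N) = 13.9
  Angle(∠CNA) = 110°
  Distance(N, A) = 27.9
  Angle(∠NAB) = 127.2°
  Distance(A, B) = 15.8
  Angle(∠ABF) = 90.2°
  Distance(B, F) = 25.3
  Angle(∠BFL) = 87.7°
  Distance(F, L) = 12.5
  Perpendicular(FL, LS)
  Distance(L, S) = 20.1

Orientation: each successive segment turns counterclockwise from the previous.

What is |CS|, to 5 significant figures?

32.114

C is at the origin; CN runs at -93.2° with length 13.9, so N = (-0.77592, -13.878). ∠CNA = 110.0° gives NA at -23.200° from the x-axis; with |NA| = 27.9, A = (24.868, -24.869). ∠NAB = 127.2° gives AB at 29.600° from the x-axis; with |AB| = 15.8, B = (38.606, -17.065). ∠ABF = 90.2° gives BF at 119.40° from the x-axis; with |BF| = 25.3, F = (26.186, 4.9767). ∠BFL = 87.7° gives FL at -148.30° from the x-axis; with |FL| = 12.5, L = (15.551, -1.5917). FL ⟂ LS, so LS runs at -58.300°; with |LS| = 20.1, S = (26.113, -18.693). Then |CS| = |S − C| = 32.114.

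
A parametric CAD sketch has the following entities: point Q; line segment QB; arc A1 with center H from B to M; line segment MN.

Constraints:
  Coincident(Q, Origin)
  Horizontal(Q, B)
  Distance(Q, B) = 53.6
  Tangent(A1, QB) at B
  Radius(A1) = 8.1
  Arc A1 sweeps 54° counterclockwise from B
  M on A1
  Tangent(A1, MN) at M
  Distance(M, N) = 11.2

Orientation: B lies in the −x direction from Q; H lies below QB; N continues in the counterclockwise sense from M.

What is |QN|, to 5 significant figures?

67.878

Q is at the origin; Q and B share the same y with |QB| = 53.6 and B on the −x side, so B = (-53.600, 0.0000). Since A1 is tangent to QB there, HB ⟂ QB, so H = B + (0, -8.1) = (-53.600, -8.1000). On A1, B sits at bearing 90° from H; a 54° counterclockwise sweep puts M at bearing 144°, so M = H + 8.1·(cos 144°, sin 144°) = (-60.153, -3.3389). Since A1 is tangent to MN there, HM ⟂ MN, so MN runs along (−sin 144°, cos 144°); with |MN| = 11.2, N = (-66.736, -12.400). Then |QN| = |N − Q| = 67.878.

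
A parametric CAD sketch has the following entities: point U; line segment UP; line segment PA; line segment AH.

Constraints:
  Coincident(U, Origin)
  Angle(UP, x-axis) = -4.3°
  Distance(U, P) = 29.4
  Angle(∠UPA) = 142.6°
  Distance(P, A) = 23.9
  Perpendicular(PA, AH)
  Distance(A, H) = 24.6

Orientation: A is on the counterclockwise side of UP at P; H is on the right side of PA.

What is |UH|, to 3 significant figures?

63.5

U is at the origin; UP runs at -4.3° with length 29.4, so P = 29.4·(cos -4.3°, sin -4.3°) = (29.3, -2.20). ∠UPA = 142.6°, so PA runs at -4.3° + (180° − 142.6°) = 33.1° from the x-axis; with |PA| = 23.9, A = P + 23.9·(cos 33.1°, sin 33.1°) = (49.3, 10.8). PA ⟂ AH; with |AH| = 24.6 on the right of PA, H = A + 24.6·(0.546, -0.838) = (62.8, -9.76). Then |UH| = |H − U| = 63.5.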